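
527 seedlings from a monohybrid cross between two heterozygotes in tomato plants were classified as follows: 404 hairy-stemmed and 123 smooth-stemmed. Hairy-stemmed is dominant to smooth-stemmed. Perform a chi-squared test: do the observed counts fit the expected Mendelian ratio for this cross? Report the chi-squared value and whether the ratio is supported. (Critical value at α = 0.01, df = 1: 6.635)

For a monohybrid cross between heterozygotes with complete dominance, the expected phenotypic ratio is 3:1.
The 3:1 ratio has 4 parts, so with N = 527 the expected counts are:
  hairy-stemmed: 527 × 3/4 = 395.25
  smooth-stemmed: 527 × 1/4 = 131.75
χ² = Σ (O − E)² / E
  hairy-stemmed: (404 − 395.25)² / 395.25 = 0.1937
  smooth-stemmed: (123 − 131.75)² / 131.75 = 0.5811
χ² = 0.1937 + 0.5811 = 0.7748 ≈ 0.775
Degrees of freedom = 2 − 1 = 1; critical value at α = 0.01 is 6.635.
Since 0.775 < 6.635, we fail to reject the null hypothesis — the data are consistent with the 3:1 ratio.

0.775; consistent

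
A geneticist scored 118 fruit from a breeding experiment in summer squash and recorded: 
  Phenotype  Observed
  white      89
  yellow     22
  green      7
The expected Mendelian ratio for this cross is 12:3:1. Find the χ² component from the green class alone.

Expected counts for N = 118 under a 12:3:1 ratio (total parts = 16):
  white: 118 × 12/16 = 88.5
  yellow: 118 × 3/16 = 22.125
  green: 118 × 1/16 = 7.375
Contribution of green: (7 − 7.375)² / 7.375 = 0.0191

0.019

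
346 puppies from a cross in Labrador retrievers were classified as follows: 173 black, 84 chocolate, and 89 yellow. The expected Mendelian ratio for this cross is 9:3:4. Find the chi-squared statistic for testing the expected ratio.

Under the 9:3:4 hypothesis (Σ ratio = 16, N = 346):
  black: 346 × 9/16 = 194.625
  chocolate: 346 × 3/16 = 64.875
  yellow: 346 × 4/16 = 86.5
χ² = Σ (O − E)² / E
  black: (173 − 194.625)² / 194.625 = 2.4028
  chocolate: (84 − 64.875)² / 64.875 = 5.6380
  yellow: (89 − 86.5)² / 86.5 = 0.0723
χ² = 2.4028 + 5.6380 + 0.0723 = 8.1131 ≈ 8.113

8.113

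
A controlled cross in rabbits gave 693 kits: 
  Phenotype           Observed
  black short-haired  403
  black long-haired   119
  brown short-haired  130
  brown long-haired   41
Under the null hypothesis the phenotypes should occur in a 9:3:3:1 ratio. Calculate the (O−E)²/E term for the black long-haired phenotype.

0.921

Under the 9:3:3:1 hypothesis (Σ ratio = 16, N = 693):
  black short-haired: 693 × 9/16 = 389.8125
  black long-haired: 693 × 3/16 = 129.9375
  brown short-haired: 693 × 3/16 = 129.9375
  brown long-haired: 693 × 1/16 = 43.3125
Contribution of black long-haired: (119 − 129.9375)² / 129.9375 = 0.9207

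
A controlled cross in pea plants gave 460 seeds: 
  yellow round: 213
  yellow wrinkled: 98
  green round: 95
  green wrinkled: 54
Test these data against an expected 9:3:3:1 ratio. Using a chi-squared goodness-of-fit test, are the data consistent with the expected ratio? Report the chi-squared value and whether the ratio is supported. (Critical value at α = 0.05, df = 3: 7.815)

32.754; not consistent

Total ratio parts = 16. Expected numbers out of 460:
  yellow round: 460 × 9/16 = 258.75
  yellow wrinkled: 460 × 3/16 = 86.25
  green round: 460 × 3/16 = 86.25
  green wrinkled: 460 × 1/16 = 28.75
χ² = Σ (O − E)² / E
  yellow round: (213 − 258.75)² / 258.75 = 8.0891
  yellow wrinkled: (98 − 86.25)² / 86.25 = 1.6007
  green round: (95 − 86.25)² / 86.25 = 0.8877
  green wrinkled: (54 − 28.75)² / 28.75 = 22.1761
χ² = 8.0891 + 1.6007 + 0.8877 + 22.1761 = 32.7536 ≈ 32.754
Degrees of freedom = 4 − 1 = 3; critical value at α = 0.05 is 7.815.
Since 32.754 > 7.815, we reject the null hypothesis — the data do not fit the 9:3:3:1 ratio.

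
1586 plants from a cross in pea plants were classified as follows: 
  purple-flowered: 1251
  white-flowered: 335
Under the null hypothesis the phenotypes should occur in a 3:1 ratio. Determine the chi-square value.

Expected counts for N = 1586 under a 3:1 ratio (total parts = 4):
  purple-flowered: 1586 × 3/4 = 1189.5
  white-flowered: 1586 × 1/4 = 396.5
χ² = Σ (O − E)² / E
  purple-flowered: (1251 − 1189.5)² / 1189.5 = 3.1797
  white-flowered: (335 − 396.5)² / 396.5 = 9.5391
χ² = 3.1797 + 9.5391 = 12.7188 ≈ 12.719

12.719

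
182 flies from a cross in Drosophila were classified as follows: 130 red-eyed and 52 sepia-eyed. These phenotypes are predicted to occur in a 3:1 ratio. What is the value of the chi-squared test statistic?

1.238

Under the 3:1 hypothesis (Σ ratio = 4, N = 182):
  red-eyed: 182 × 3/4 = 136.5
  sepia-eyed: 182 × 1/4 = 45.5
χ² = Σ (O − E)² / E
  red-eyed: (130 − 136.5)² / 136.5 = 0.3095
  sepia-eyed: (52 − 45.5)² / 45.5 = 0.9286
χ² = 0.3095 + 0.9286 = 1.2381 ≈ 1.238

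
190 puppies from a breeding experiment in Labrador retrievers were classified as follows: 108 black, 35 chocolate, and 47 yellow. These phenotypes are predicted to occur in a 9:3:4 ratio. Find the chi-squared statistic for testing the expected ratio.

0.028

Expected counts for N = 190 under a 9:3:4 ratio (total parts = 16):
  black: 190 × 9/16 = 106.875
  chocolate: 190 × 3/16 = 35.625
  yellow: 190 × 4/16 = 47.5
χ² = Σ (O − E)² / E
  black: (108 − 106.875)² / 106.875 = 0.0118
  chocolate: (35 − 35.625)² / 35.625 = 0.0110
  yellow: (47 − 47.5)² / 47.5 = 0.0053
χ² = 0.0118 + 0.0110 + 0.0053 = 0.0281 ≈ 0.028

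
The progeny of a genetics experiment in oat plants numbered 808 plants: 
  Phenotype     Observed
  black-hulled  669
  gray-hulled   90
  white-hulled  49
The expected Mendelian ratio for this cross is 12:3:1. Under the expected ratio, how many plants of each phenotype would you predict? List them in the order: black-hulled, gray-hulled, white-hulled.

Expected counts for N = 808 under a 12:3:1 ratio (total parts = 16):
  black-hulled: 808 × 12/16 = 606
  gray-hulled: 808 × 3/16 = 151.5
  white-hulled: 808 × 1/16 = 50.5

606, 151.5, 50.5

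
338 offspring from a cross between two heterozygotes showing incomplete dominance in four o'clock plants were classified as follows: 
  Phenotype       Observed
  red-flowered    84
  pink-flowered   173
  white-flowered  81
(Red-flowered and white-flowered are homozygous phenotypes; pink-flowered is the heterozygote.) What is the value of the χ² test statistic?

With incomplete dominance, a heterozygote × heterozygote cross gives a 1:2:1 phenotypic ratio.
Expected counts for N = 338 under a 1:2:1 ratio (total parts = 4):
  red-flowered: 338 × 1/4 = 84.5
  pink-flowered: 338 × 2/4 = 169
  white-flowered: 338 × 1/4 = 84.5
χ² = Σ (O − E)² / E
  red-flowered: (84 − 84.5)² / 84.5 = 0.0030
  pink-flowered: (173 − 169)² / 169 = 0.0947
  white-flowered: (81 − 84.5)² / 84.5 = 0.1450
χ² = 0.0030 + 0.0947 + 0.1450 = 0.2427 ≈ 0.243

0.243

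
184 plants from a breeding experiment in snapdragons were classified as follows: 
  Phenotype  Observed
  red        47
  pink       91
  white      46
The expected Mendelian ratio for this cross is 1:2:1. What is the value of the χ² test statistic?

The 1:2:1 ratio has 4 parts, so with N = 184 the expected counts are:
  red: 184 × 1/4 = 46
  pink: 184 × 2/4 = 92
  white: 184 × 1/4 = 46
χ² = Σ (O − E)² / E
  red: (47 − 46)² / 46 = 0.0217
  pink: (91 − 92)² / 92 = 0.0109
  white: (46 − 46)² / 46 = 0.0000
χ² = 0.0217 + 0.0109 + 0.0000 = 0.0326 ≈ 0.033

0.033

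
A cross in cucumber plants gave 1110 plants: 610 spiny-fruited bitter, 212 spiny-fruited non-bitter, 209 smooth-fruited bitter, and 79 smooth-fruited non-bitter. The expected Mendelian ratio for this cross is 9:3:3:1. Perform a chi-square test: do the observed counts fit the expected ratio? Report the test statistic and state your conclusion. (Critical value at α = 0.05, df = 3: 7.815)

The 9:3:3:1 ratio has 16 parts, so with N = 1110 the expected counts are:
  spiny-fruited bitter: 1110 × 9/16 = 624.375
  spiny-fruited non-bitter: 1110 × 3/16 = 208.125
  smooth-fruited bitter: 1110 × 3/16 = 208.125
  smooth-fruited non-bitter: 1110 × 1/16 = 69.375
χ² = Σ (O − E)² / E
  spiny-fruited bitter: (610 − 624.375)² / 624.375 = 0.3310
  spiny-fruited non-bitter: (212 − 208.125)² / 208.125 = 0.0721
  smooth-fruited bitter: (209 − 208.125)² / 208.125 = 0.0037
  smooth-fruited non-bitter: (79 − 69.375)² / 69.375 = 1.3354
χ² = 0.3310 + 0.0721 + 0.0037 + 1.3354 = 1.7422 ≈ 1.742
Degrees of freedom = 4 − 1 = 3; critical value at α = 0.05 is 7.815.
Since 1.742 < 7.815, we fail to reject the null hypothesis — the data are consistent with the 9:3:3:1 ratio.

1.742; consistent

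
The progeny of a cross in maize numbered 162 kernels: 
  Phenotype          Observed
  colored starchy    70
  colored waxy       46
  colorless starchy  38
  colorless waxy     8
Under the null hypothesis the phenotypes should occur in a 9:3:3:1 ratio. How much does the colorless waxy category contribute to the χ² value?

0.446

Total ratio parts = 16. Expected numbers out of 162:
  colored starchy: 162 × 9/16 = 91.125
  colored waxy: 162 × 3/16 = 30.375
  colorless starchy: 162 × 3/16 = 30.375
  colorless waxy: 162 × 1/16 = 10.125
Contribution of colorless waxy: (8 − 10.125)² / 10.125 = 0.4460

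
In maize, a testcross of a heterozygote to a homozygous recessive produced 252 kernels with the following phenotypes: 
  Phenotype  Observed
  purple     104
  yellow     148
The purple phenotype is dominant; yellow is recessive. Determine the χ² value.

A testcross of a heterozygote (Aa × aa) gives a 1:1 phenotypic ratio.
Under the 1:1 hypothesis (Σ ratio = 2, N = 252):
  purple: 252 × 1/2 = 126
  yellow: 252 × 1/2 = 126
χ² = Σ (O − E)² / E
  purple: (104 − 126)² / 126 = 3.8413
  yellow: (148 − 126)² / 126 = 3.8413
χ² = 3.8413 + 3.8413 = 7.6826 ≈ 7.683

7.683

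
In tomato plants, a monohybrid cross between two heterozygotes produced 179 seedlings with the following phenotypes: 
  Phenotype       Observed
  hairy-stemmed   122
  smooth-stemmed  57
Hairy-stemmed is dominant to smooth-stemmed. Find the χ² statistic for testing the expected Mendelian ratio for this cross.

4.471

For a monohybrid cross between heterozygotes with complete dominance, the expected phenotypic ratio is 3:1.
Total ratio parts = 4. Expected numbers out of 179:
  hairy-stemmed: 179 × 3/4 = 134.25
  smooth-stemmed: 179 × 1/4 = 44.75
χ² = Σ (O − E)² / E
  hairy-stemmed: (122 − 134.25)² / 134.25 = 1.1178
  smooth-stemmed: (57 − 44.75)² / 44.75 = 3.3534
χ² = 1.1178 + 3.3534 = 4.4712 ≈ 4.471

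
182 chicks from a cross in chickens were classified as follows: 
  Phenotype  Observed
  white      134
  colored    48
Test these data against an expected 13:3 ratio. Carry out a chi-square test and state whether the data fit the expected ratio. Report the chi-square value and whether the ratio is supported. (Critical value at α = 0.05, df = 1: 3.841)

6.943; not consistent

Total ratio parts = 16. Expected numbers out of 182:
  white: 182 × 13/16 = 147.875
  colored: 182 × 3/16 = 34.125
χ² = Σ (O − E)² / E
  white: (134 − 147.875)² / 147.875 = 1.3019
  colored: (48 − 34.125)² / 34.125 = 5.6415
χ² = 1.3019 + 5.6415 = 6.9434 ≈ 6.943
Degrees of freedom = 2 − 1 = 1; critical value at α = 0.05 is 3.841.
Since 6.943 > 3.841, we reject the null hypothesis — the data do not fit the 13:3 ratio.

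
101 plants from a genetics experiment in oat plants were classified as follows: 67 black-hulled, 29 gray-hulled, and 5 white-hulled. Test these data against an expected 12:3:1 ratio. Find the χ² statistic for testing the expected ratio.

6.630

The 12:3:1 ratio has 16 parts, so with N = 101 the expected counts are:
  black-hulled: 101 × 12/16 = 75.75
  gray-hulled: 101 × 3/16 = 18.9375
  white-hulled: 101 × 1/16 = 6.3125
χ² = Σ (O − E)² / E
  black-hulled: (67 − 75.75)² / 75.75 = 1.0107
  gray-hulled: (29 − 18.9375)² / 18.9375 = 5.3467
  white-hulled: (5 − 6.3125)² / 6.3125 = 0.2729
χ² = 1.0107 + 5.3467 + 0.2729 = 6.6303 ≈ 6.630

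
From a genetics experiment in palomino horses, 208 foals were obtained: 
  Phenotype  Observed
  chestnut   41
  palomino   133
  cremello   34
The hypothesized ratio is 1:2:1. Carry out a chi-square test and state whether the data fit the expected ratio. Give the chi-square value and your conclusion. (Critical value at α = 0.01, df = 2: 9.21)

16.644; not consistent

Expected counts for N = 208 under a 1:2:1 ratio (total parts = 4):
  chestnut: 208 × 1/4 = 52
  palomino: 208 × 2/4 = 104
  cremello: 208 × 1/4 = 52
χ² = Σ (O − E)² / E
  chestnut: (41 − 52)² / 52 = 2.3269
  palomino: (133 − 104)² / 104 = 8.0865
  cremello: (34 − 52)² / 52 = 6.2308
χ² = 2.3269 + 8.0865 + 6.2308 = 16.6442 ≈ 16.644
Degrees of freedom = 3 − 1 = 2; critical value at α = 0.01 is 9.21.
Since 16.644 > 9.21, we reject the null hypothesis — the data do not fit the 1:2:1 ratio.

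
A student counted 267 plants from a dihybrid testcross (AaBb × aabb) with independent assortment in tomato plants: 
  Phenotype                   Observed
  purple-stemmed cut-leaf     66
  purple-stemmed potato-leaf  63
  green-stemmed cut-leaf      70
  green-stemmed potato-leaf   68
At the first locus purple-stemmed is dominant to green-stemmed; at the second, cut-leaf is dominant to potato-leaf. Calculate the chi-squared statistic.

0.401

A dihybrid testcross with independent assortment gives a 1:1:1:1 ratio.
The 1:1:1:1 ratio has 4 parts, so with N = 267 the expected counts are:
  purple-stemmed cut-leaf: 267 × 1/4 = 66.75
  purple-stemmed potato-leaf: 267 × 1/4 = 66.75
  green-stemmed cut-leaf: 267 × 1/4 = 66.75
  green-stemmed potato-leaf: 267 × 1/4 = 66.75
χ² = Σ (O − E)² / E
  purple-stemmed cut-leaf: (66 − 66.75)² / 66.75 = 0.0084
  purple-stemmed potato-leaf: (63 − 66.75)² / 66.75 = 0.2107
  green-stemmed cut-leaf: (70 − 66.75)² / 66.75 = 0.1582
  green-stemmed potato-leaf: (68 − 66.75)² / 66.75 = 0.0234
χ² = 0.0084 + 0.2107 + 0.1582 + 0.0234 = 0.4007 ≈ 0.401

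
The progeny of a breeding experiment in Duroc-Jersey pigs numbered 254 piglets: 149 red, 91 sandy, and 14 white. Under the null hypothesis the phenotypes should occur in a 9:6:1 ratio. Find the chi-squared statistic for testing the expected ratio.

Total ratio parts = 16. Expected numbers out of 254:
  red: 254 × 9/16 = 142.875
  sandy: 254 × 6/16 = 95.25
  white: 254 × 1/16 = 15.875
χ² = Σ (O − E)² / E
  red: (149 − 142.875)² / 142.875 = 0.2626
  sandy: (91 − 95.25)² / 95.25 = 0.1896
  white: (14 − 15.875)² / 15.875 = 0.2215
χ² = 0.2626 + 0.1896 + 0.2215 = 0.6737 ≈ 0.674

0.674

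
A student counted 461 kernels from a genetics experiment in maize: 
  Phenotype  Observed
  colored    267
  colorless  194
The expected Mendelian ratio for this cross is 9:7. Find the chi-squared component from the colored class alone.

Expected counts for N = 461 under a 9:7 ratio (total parts = 16):
  colored: 461 × 9/16 = 259.3125
  colorless: 461 × 7/16 = 201.6875
Contribution of colored: (267 − 259.3125)² / 259.3125 = 0.2279

0.228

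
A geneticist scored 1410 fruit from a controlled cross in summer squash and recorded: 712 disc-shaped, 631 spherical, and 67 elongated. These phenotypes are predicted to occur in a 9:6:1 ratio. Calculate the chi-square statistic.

The 9:6:1 ratio has 16 parts, so with N = 1410 the expected counts are:
  disc-shaped: 1410 × 9/16 = 793.125
  spherical: 1410 × 6/16 = 528.75
  elongated: 1410 × 1/16 = 88.125
χ² = Σ (O − E)² / E
  disc-shaped: (712 − 793.125)² / 793.125 = 8.2979
  spherical: (631 − 528.75)² / 528.75 = 19.7732
  elongated: (67 − 88.125)² / 88.125 = 5.0640
χ² = 8.2979 + 19.7732 + 5.0640 = 33.1351 ≈ 33.135

33.135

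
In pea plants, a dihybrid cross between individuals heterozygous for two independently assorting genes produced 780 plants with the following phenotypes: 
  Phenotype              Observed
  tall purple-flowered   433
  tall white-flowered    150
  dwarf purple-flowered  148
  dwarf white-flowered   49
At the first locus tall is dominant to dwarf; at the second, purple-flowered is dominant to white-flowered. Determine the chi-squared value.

0.194

A dihybrid F₂ with independent assortment and complete dominance at both loci gives a 9:3:3:1 phenotypic ratio.
Expected counts for N = 780 under a 9:3:3:1 ratio (total parts = 16):
  tall purple-flowered: 780 × 9/16 = 438.75
  tall white-flowered: 780 × 3/16 = 146.25
  dwarf purple-flowered: 780 × 3/16 = 146.25
  dwarf white-flowered: 780 × 1/16 = 48.75
χ² = Σ (O − E)² / E
  tall purple-flowered: (433 − 438.75)² / 438.75 = 0.0754
  tall white-flowered: (150 − 146.25)² / 146.25 = 0.0962
  dwarf purple-flowered: (148 − 146.25)² / 146.25 = 0.0209
  dwarf white-flowered: (49 − 48.75)² / 48.75 = 0.0013
χ² = 0.0754 + 0.0962 + 0.0209 + 0.0013 = 0.1938 ≈ 0.194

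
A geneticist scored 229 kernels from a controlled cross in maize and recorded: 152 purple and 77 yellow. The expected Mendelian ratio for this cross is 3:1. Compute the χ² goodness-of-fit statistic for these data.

9.084

The 3:1 ratio has 4 parts, so with N = 229 the expected counts are:
  purple: 229 × 3/4 = 171.75
  yellow: 229 × 1/4 = 57.25
χ² = Σ (O − E)² / E
  purple: (152 − 171.75)² / 171.75 = 2.2711
  yellow: (77 − 57.25)² / 57.25 = 6.8133
χ² = 2.2711 + 6.8133 = 9.0844 ≈ 9.084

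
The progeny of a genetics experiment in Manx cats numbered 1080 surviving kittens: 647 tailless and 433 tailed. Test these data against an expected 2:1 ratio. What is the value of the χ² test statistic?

22.204

The 2:1 ratio has 3 parts, so with N = 1080 the expected counts are:
  tailless: 1080 × 2/3 = 720
  tailed: 1080 × 1/3 = 360
χ² = Σ (O − E)² / E
  tailless: (647 − 720)² / 720 = 7.4014
  tailed: (433 − 360)² / 360 = 14.8028
χ² = 7.4014 + 14.8028 = 22.2042 ≈ 22.204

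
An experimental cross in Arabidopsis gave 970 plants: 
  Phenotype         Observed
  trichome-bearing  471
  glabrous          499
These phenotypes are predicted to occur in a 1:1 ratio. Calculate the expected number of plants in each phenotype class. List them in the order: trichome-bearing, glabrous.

Total ratio parts = 2. Expected numbers out of 970:
  trichome-bearing: 970 × 1/2 = 485
  glabrous: 970 × 1/2 = 485

485, 485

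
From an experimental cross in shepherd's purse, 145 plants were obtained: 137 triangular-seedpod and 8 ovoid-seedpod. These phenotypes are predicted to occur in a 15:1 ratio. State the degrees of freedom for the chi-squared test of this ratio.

1

A goodness-of-fit test with 2 phenotype classes has df = 2 − 1 = 1.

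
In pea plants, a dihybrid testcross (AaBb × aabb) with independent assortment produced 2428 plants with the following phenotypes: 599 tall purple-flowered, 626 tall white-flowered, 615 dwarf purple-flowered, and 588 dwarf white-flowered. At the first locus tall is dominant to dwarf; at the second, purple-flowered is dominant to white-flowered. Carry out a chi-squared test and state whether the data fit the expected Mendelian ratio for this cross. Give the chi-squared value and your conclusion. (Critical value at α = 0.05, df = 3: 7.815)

1.400; consistent

A dihybrid testcross with independent assortment gives a 1:1:1:1 ratio.
Total ratio parts = 4. Expected numbers out of 2428:
  tall purple-flowered: 2428 × 1/4 = 607
  tall white-flowered: 2428 × 1/4 = 607
  dwarf purple-flowered: 2428 × 1/4 = 607
  dwarf white-flowered: 2428 × 1/4 = 607
χ² = Σ (O − E)² / E
  tall purple-flowered: (599 − 607)² / 607 = 0.1054
  tall white-flowered: (626 − 607)² / 607 = 0.5947
  dwarf purple-flowered: (615 − 607)² / 607 = 0.1054
  dwarf white-flowered: (588 − 607)² / 607 = 0.5947
χ² = 0.1054 + 0.5947 + 0.1054 + 0.5947 = 1.4002 ≈ 1.400
Degrees of freedom = 4 − 1 = 3; critical value at α = 0.05 is 7.815.
Since 1.400 < 7.815, we fail to reject the null hypothesis — the data are consistent with the 1:1:1:1 ratio.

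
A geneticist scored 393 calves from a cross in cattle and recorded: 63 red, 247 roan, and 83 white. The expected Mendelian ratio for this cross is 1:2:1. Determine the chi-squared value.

Expected counts for N = 393 under a 1:2:1 ratio (total parts = 4):
  red: 393 × 1/4 = 98.25
  roan: 393 × 2/4 = 196.5
  white: 393 × 1/4 = 98.25
χ² = Σ (O − E)² / E
  red: (63 − 98.25)² / 98.25 = 12.6469
  roan: (247 − 196.5)² / 196.5 = 12.9784
  white: (83 − 98.25)² / 98.25 = 2.3670
χ² = 12.6469 + 12.9784 + 2.3670 = 27.9923 ≈ 27.992

27.992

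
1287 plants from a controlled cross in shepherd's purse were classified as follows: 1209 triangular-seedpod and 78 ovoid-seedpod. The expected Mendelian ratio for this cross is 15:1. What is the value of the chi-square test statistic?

0.079

Under the 15:1 hypothesis (Σ ratio = 16, N = 1287):
  triangular-seedpod: 1287 × 15/16 = 1206.5625
  ovoid-seedpod: 1287 × 1/16 = 80.4375
χ² = Σ (O − E)² / E
  triangular-seedpod: (1209 − 1206.5625)² / 1206.5625 = 0.0049
  ovoid-seedpod: (78 − 80.4375)² / 80.4375 = 0.0739
χ² = 0.0049 + 0.0739 = 0.0788 ≈ 0.079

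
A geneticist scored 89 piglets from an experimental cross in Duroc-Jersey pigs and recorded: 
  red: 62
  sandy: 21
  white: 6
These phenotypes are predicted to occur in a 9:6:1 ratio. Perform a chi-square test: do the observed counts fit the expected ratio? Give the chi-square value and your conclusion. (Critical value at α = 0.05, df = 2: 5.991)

Total ratio parts = 16. Expected numbers out of 89:
  red: 89 × 9/16 = 50.0625
  sandy: 89 × 6/16 = 33.375
  white: 89 × 1/16 = 5.5625
χ² = Σ (O − E)² / E
  red: (62 − 50.0625)² / 50.0625 = 2.8465
  sandy: (21 − 33.375)² / 33.375 = 4.5885
  white: (6 − 5.5625)² / 5.5625 = 0.0344
χ² = 2.8465 + 4.5885 + 0.0344 = 7.4694 ≈ 7.469
Degrees of freedom = 3 − 1 = 2; critical value at α = 0.05 is 5.991.
Since 7.469 > 5.991, we reject the null hypothesis — the data do not fit the 9:6:1 ratio.

7.469; not consistent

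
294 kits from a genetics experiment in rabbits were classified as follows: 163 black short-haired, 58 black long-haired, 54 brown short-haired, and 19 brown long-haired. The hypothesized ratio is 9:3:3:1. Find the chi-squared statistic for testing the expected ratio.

The 9:3:3:1 ratio has 16 parts, so with N = 294 the expected counts are:
  black short-haired: 294 × 9/16 = 165.375
  black long-haired: 294 × 3/16 = 55.125
  brown short-haired: 294 × 3/16 = 55.125
  brown long-haired: 294 × 1/16 = 18.375
χ² = Σ (O − E)² / E
  black short-haired: (163 − 165.375)² / 165.375 = 0.0341
  black long-haired: (58 − 55.125)² / 55.125 = 0.1499
  brown short-haired: (54 − 55.125)² / 55.125 = 0.0230
  brown long-haired: (19 − 18.375)² / 18.375 = 0.0213
χ² = 0.0341 + 0.1499 + 0.0230 + 0.0213 = 0.2283 ≈ 0.228

0.228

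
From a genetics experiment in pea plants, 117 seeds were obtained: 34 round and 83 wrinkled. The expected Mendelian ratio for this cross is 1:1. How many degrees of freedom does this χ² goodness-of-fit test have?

1

A goodness-of-fit test with 2 phenotype classes has df = 2 − 1 = 1.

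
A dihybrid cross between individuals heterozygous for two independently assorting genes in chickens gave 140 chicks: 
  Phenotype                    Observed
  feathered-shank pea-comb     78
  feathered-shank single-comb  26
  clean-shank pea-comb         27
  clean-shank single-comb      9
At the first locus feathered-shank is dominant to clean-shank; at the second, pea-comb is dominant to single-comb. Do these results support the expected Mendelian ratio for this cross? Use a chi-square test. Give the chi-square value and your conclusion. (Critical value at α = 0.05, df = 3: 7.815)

A dihybrid F₂ with independent assortment and complete dominance at both loci gives a 9:3:3:1 phenotypic ratio.
The 9:3:3:1 ratio has 16 parts, so with N = 140 the expected counts are:
  feathered-shank pea-comb: 140 × 9/16 = 78.75
  feathered-shank single-comb: 140 × 3/16 = 26.25
  clean-shank pea-comb: 140 × 3/16 = 26.25
  clean-shank single-comb: 140 × 1/16 = 8.75
χ² = Σ (O − E)² / E
  feathered-shank pea-comb: (78 − 78.75)² / 78.75 = 0.0071
  feathered-shank single-comb: (26 − 26.25)² / 26.25 = 0.0024
  clean-shank pea-comb: (27 − 26.25)² / 26.25 = 0.0214
  clean-shank single-comb: (9 − 8.75)² / 8.75 = 0.0071
χ² = 0.0071 + 0.0024 + 0.0214 + 0.0071 = 0.038
Degrees of freedom = 4 − 1 = 3; critical value at α = 0.05 is 7.815.
Since 0.038 < 7.815, we fail to reject the null hypothesis — the data are consistent with the 9:3:3:1 ratio.

0.038; consistent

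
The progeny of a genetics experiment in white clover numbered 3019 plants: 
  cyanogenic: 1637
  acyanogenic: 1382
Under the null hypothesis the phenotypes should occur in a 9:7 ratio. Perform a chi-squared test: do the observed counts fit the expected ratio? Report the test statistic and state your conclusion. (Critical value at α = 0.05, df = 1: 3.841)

Total ratio parts = 16. Expected numbers out of 3019:
  cyanogenic: 3019 × 9/16 = 1698.1875
  acyanogenic: 3019 × 7/16 = 1320.8125
χ² = Σ (O − E)² / E
  cyanogenic: (1637 − 1698.1875)² / 1698.1875 = 2.2047
  acyanogenic: (1382 − 1320.8125)² / 1320.8125 = 2.8346
χ² = 2.2047 + 2.8346 = 5.0393 ≈ 5.039
Degrees of freedom = 2 − 1 = 1; critical value at α = 0.05 is 3.841.
Since 5.039 > 3.841, we reject the null hypothesis — the data do not fit the 9:7 ratio.

5.039; not consistent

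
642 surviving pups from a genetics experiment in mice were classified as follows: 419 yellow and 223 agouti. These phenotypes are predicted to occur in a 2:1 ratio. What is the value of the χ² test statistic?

0.568

Expected counts for N = 642 under a 2:1 ratio (total parts = 3):
  yellow: 642 × 2/3 = 428
  agouti: 642 × 1/3 = 214
χ² = Σ (O − E)² / E
  yellow: (419 − 428)² / 428 = 0.1893
  agouti: (223 − 214)² / 214 = 0.3785
χ² = 0.1893 + 0.3785 = 0.5678 ≈ 0.568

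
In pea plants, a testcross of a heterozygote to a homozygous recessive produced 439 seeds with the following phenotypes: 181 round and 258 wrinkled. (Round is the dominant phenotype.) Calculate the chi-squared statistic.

A testcross of a heterozygote (Aa × aa) gives a 1:1 phenotypic ratio.
The 1:1 ratio has 2 parts, so with N = 439 the expected counts are:
  round: 439 × 1/2 = 219.5
  wrinkled: 439 × 1/2 = 219.5
χ² = Σ (O − E)² / E
  round: (181 − 219.5)² / 219.5 = 6.7528
  wrinkled: (258 − 219.5)² / 219.5 = 6.7528
χ² = 6.7528 + 6.7528 = 13.5056 ≈ 13.506

13.506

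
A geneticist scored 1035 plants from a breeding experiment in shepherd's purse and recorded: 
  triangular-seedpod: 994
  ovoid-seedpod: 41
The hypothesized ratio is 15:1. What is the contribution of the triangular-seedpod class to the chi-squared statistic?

The 15:1 ratio has 16 parts, so with N = 1035 the expected counts are:
  triangular-seedpod: 1035 × 15/16 = 970.3125
  ovoid-seedpod: 1035 × 1/16 = 64.6875
Contribution of triangular-seedpod: (994 − 970.3125)² / 970.3125 = 0.5783

0.578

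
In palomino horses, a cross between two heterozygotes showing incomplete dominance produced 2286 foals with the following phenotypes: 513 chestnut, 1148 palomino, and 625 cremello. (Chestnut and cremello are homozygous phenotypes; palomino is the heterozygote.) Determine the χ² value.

11.018

With incomplete dominance, a heterozygote × heterozygote cross gives a 1:2:1 phenotypic ratio.
The 1:2:1 ratio has 4 parts, so with N = 2286 the expected counts are:
  chestnut: 2286 × 1/4 = 571.5
  palomino: 2286 × 2/4 = 1143
  cremello: 2286 × 1/4 = 571.5
χ² = Σ (O − E)² / E
  chestnut: (513 − 571.5)² / 571.5 = 5.9882
  palomino: (1148 − 1143)² / 1143 = 0.0219
  cremello: (625 − 571.5)² / 571.5 = 5.0083
χ² = 5.9882 + 0.0219 + 5.0083 = 11.0184 ≈ 11.018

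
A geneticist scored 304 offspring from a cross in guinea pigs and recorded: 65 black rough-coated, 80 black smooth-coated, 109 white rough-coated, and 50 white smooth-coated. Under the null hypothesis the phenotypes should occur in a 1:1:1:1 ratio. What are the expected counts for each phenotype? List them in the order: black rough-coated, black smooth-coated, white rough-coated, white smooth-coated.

Expected counts for N = 304 under a 1:1:1:1 ratio (total parts = 4):
  black rough-coated: 304 × 1/4 = 76
  black smooth-coated: 304 × 1/4 = 76
  white rough-coated: 304 × 1/4 = 76
  white smooth-coated: 304 × 1/4 = 76

76, 76, 76, 76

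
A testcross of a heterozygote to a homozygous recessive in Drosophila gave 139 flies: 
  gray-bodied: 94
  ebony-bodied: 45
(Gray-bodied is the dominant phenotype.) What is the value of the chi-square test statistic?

A testcross of a heterozygote (Aa × aa) gives a 1:1 phenotypic ratio.
Expected counts for N = 139 under a 1:1 ratio (total parts = 2):
  gray-bodied: 139 × 1/2 = 69.5
  ebony-bodied: 139 × 1/2 = 69.5
χ² = Σ (O − E)² / E
  gray-bodied: (94 − 69.5)² / 69.5 = 8.6367
  ebony-bodied: (45 − 69.5)² / 69.5 = 8.6367
χ² = 8.6367 + 8.6367 = 17.2734 ≈ 17.273

17.273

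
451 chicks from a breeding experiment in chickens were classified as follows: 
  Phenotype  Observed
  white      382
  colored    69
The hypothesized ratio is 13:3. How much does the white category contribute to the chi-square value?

0.661

Total ratio parts = 16. Expected numbers out of 451:
  white: 451 × 13/16 = 366.4375
  colored: 451 × 3/16 = 84.5625
Contribution of white: (382 − 366.4375)² / 366.4375 = 0.6609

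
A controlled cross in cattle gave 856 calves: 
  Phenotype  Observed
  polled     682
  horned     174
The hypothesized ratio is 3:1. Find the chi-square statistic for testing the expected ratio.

9.969

Expected counts for N = 856 under a 3:1 ratio (total parts = 4):
  polled: 856 × 3/4 = 642
  horned: 856 × 1/4 = 214
χ² = Σ (O − E)² / E
  polled: (682 − 642)² / 642 = 2.4922
  horned: (174 − 214)² / 214 = 7.4766
χ² = 2.4922 + 7.4766 = 9.9688 ≈ 9.969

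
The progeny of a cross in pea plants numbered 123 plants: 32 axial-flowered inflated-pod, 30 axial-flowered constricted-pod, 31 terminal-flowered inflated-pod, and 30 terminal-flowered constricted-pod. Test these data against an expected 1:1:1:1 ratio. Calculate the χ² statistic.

0.089

The 1:1:1:1 ratio has 4 parts, so with N = 123 the expected counts are:
  axial-flowered inflated-pod: 123 × 1/4 = 30.75
  axial-flowered constricted-pod: 123 × 1/4 = 30.75
  terminal-flowered inflated-pod: 123 × 1/4 = 30.75
  terminal-flowered constricted-pod: 123 × 1/4 = 30.75
χ² = Σ (O − E)² / E
  axial-flowered inflated-pod: (32 − 30.75)² / 30.75 = 0.0508
  axial-flowered constricted-pod: (30 − 30.75)² / 30.75 = 0.0183
  terminal-flowered inflated-pod: (31 − 30.75)² / 30.75 = 0.0020
  terminal-flowered constricted-pod: (30 − 30.75)² / 30.75 = 0.0183
χ² = 0.0508 + 0.0183 + 0.0020 + 0.0183 = 0.0894 ≈ 0.089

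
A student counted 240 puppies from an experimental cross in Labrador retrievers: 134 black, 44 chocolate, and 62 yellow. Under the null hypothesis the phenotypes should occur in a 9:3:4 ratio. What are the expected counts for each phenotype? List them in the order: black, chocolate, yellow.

Under the 9:3:4 hypothesis (Σ ratio = 16, N = 240):
  black: 240 × 9/16 = 135
  chocolate: 240 × 3/16 = 45
  yellow: 240 × 4/16 = 60

135, 45, 60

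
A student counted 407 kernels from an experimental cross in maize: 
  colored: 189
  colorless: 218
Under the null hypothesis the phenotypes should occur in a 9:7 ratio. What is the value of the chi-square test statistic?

15.925

The 9:7 ratio has 16 parts, so with N = 407 the expected counts are:
  colored: 407 × 9/16 = 228.9375
  colorless: 407 × 7/16 = 178.0625
χ² = Σ (O − E)² / E
  colored: (189 − 228.9375)² / 228.9375 = 6.9670
  colorless: (218 − 178.0625)² / 178.0625 = 8.9576
χ² = 6.9670 + 8.9576 = 15.9246 ≈ 15.925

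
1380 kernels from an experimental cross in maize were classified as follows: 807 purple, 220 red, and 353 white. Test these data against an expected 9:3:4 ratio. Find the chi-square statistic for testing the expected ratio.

7.207

Expected counts for N = 1380 under a 9:3:4 ratio (total parts = 16):
  purple: 1380 × 9/16 = 776.25
  red: 1380 × 3/16 = 258.75
  white: 1380 × 4/16 = 345
χ² = Σ (O − E)² / E
  purple: (807 − 776.25)² / 776.25 = 1.2181
  red: (220 − 258.75)² / 258.75 = 5.8031
  white: (353 − 345)² / 345 = 0.1855
χ² = 1.2181 + 5.8031 + 0.1855 = 7.2067 ≈ 7.207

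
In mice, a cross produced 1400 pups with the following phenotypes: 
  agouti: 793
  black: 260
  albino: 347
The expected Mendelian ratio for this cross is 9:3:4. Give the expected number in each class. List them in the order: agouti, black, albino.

Under the 9:3:4 hypothesis (Σ ratio = 16, N = 1400):
  agouti: 1400 × 9/16 = 787.5
  black: 1400 × 3/16 = 262.5
  albino: 1400 × 4/16 = 350

787.5, 262.5, 350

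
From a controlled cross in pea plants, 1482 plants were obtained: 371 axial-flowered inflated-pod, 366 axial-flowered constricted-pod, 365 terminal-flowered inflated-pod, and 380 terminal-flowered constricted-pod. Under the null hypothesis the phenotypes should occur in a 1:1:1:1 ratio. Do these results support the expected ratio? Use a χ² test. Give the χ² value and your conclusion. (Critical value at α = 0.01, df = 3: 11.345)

0.381; consistent

Total ratio parts = 4. Expected numbers out of 1482:
  axial-flowered inflated-pod: 1482 × 1/4 = 370.5
  axial-flowered constricted-pod: 1482 × 1/4 = 370.5
  terminal-flowered inflated-pod: 1482 × 1/4 = 370.5
  terminal-flowered constricted-pod: 1482 × 1/4 = 370.5
χ² = Σ (O − E)² / E
  axial-flowered inflated-pod: (371 − 370.5)² / 370.5 = 0.0007
  axial-flowered constricted-pod: (366 − 370.5)² / 370.5 = 0.0547
  terminal-flowered inflated-pod: (365 − 370.5)² / 370.5 = 0.0816
  terminal-flowered constricted-pod: (380 − 370.5)² / 370.5 = 0.2436
χ² = 0.0007 + 0.0547 + 0.0816 + 0.2436 = 0.3806 ≈ 0.381
Degrees of freedom = 4 − 1 = 3; critical value at α = 0.01 is 11.345.
Since 0.381 < 11.345, we fail to reject the null hypothesis — the data are consistent with the 1:1:1:1 ratio.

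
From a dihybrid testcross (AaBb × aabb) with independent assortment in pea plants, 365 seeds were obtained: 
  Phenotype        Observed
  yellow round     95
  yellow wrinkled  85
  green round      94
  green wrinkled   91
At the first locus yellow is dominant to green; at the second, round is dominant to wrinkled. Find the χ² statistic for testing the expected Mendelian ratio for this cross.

A dihybrid testcross with independent assortment gives a 1:1:1:1 ratio.
Expected counts for N = 365 under a 1:1:1:1 ratio (total parts = 4):
  yellow round: 365 × 1/4 = 91.25
  yellow wrinkled: 365 × 1/4 = 91.25
  green round: 365 × 1/4 = 91.25
  green wrinkled: 365 × 1/4 = 91.25
χ² = Σ (O − E)² / E
  yellow round: (95 − 91.25)² / 91.25 = 0.1541
  yellow wrinkled: (85 − 91.25)² / 91.25 = 0.4281
  green round: (94 − 91.25)² / 91.25 = 0.0829
  green wrinkled: (91 − 91.25)² / 91.25 = 0.0007
χ² = 0.1541 + 0.4281 + 0.0829 + 0.0007 = 0.6658 ≈ 0.666

0.666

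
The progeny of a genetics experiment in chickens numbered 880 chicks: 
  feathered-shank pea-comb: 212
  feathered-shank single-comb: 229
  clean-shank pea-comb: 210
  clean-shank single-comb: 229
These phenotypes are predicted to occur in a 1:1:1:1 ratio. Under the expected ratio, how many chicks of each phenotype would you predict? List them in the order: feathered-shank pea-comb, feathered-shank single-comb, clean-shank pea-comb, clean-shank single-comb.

Expected counts for N = 880 under a 1:1:1:1 ratio (total parts = 4):
  feathered-shank pea-comb: 880 × 1/4 = 220
  feathered-shank single-comb: 880 × 1/4 = 220
  clean-shank pea-comb: 880 × 1/4 = 220
  clean-shank single-comb: 880 × 1/4 = 220

220, 220, 220, 220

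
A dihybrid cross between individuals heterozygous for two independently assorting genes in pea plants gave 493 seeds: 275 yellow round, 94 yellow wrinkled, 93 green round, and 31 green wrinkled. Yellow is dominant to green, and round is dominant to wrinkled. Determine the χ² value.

A dihybrid F₂ with independent assortment and complete dominance at both loci gives a 9:3:3:1 phenotypic ratio.
Under the 9:3:3:1 hypothesis (Σ ratio = 16, N = 493):
  yellow round: 493 × 9/16 = 277.3125
  yellow wrinkled: 493 × 3/16 = 92.4375
  green round: 493 × 3/16 = 92.4375
  green wrinkled: 493 × 1/16 = 30.8125
χ² = Σ (O − E)² / E
  yellow round: (275 − 277.3125)² / 277.3125 = 0.0193
  yellow wrinkled: (94 − 92.4375)² / 92.4375 = 0.0264
  green round: (93 − 92.4375)² / 92.4375 = 0.0034
  green wrinkled: (31 − 30.8125)² / 30.8125 = 0.0011
χ² = 0.0193 + 0.0264 + 0.0034 + 0.0011 = 0.0502 ≈ 0.050

0.050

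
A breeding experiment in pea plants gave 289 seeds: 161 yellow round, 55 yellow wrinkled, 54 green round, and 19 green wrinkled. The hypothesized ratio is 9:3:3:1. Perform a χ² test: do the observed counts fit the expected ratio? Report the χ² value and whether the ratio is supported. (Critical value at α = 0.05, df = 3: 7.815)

Under the 9:3:3:1 hypothesis (Σ ratio = 16, N = 289):
  yellow round: 289 × 9/16 = 162.5625
  yellow wrinkled: 289 × 3/16 = 54.1875
  green round: 289 × 3/16 = 54.1875
  green wrinkled: 289 × 1/16 = 18.0625
χ² = Σ (O − E)² / E
  yellow round: (161 − 162.5625)² / 162.5625 = 0.0150
  yellow wrinkled: (55 − 54.1875)² / 54.1875 = 0.0122
  green round: (54 − 54.1875)² / 54.1875 = 0.0006
  green wrinkled: (19 − 18.0625)² / 18.0625 = 0.0487
χ² = 0.0150 + 0.0122 + 0.0006 + 0.0487 = 0.0765 ≈ 0.077
Degrees of freedom = 4 − 1 = 3; critical value at α = 0.05 is 7.815.
Since 0.077 < 7.815, we fail to reject the null hypothesis — the data are consistent with the 9:3:3:1 ratio.

0.077; consistent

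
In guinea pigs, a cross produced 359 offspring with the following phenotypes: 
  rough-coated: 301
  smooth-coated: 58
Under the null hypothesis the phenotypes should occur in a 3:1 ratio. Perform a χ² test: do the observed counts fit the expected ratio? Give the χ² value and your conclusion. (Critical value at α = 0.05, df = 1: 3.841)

Under the 3:1 hypothesis (Σ ratio = 4, N = 359):
  rough-coated: 359 × 3/4 = 269.25
  smooth-coated: 359 × 1/4 = 89.75
χ² = Σ (O − E)² / E
  rough-coated: (301 − 269.25)² / 269.25 = 3.7440
  smooth-coated: (58 − 89.75)² / 89.75 = 11.2319
χ² = 3.7440 + 11.2319 = 14.9759 ≈ 14.976
Degrees of freedom = 2 − 1 = 1; critical value at α = 0.05 is 3.841.
Since 14.976 > 3.841, we reject the null hypothesis — the data do not fit the 3:1 ratio.

14.976; not consistent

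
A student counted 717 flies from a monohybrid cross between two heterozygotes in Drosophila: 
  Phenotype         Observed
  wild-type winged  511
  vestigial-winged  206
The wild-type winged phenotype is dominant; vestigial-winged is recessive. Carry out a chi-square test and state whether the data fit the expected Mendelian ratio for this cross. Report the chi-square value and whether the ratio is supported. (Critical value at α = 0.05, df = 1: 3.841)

For a monohybrid cross between heterozygotes with complete dominance, the expected phenotypic ratio is 3:1.
Total ratio parts = 4. Expected numbers out of 717:
  wild-type winged: 717 × 3/4 = 537.75
  vestigial-winged: 717 × 1/4 = 179.25
χ² = Σ (O − E)² / E
  wild-type winged: (511 − 537.75)² / 537.75 = 1.3307
  vestigial-winged: (206 − 179.25)² / 179.25 = 3.9920
χ² = 1.3307 + 3.9920 = 5.3227 ≈ 5.323
Degrees of freedom = 2 − 1 = 1; critical value at α = 0.05 is 3.841.
Since 5.323 > 3.841, we reject the null hypothesis — the data do not fit the 3:1 ratio.

5.323; not consistent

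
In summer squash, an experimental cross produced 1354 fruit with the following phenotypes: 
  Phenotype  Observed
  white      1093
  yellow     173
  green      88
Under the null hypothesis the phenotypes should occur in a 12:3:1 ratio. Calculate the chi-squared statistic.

31.813

Expected counts for N = 1354 under a 12:3:1 ratio (total parts = 16):
  white: 1354 × 12/16 = 1015.5
  yellow: 1354 × 3/16 = 253.875
  green: 1354 × 1/16 = 84.625
χ² = Σ (O − E)² / E
  white: (1093 − 1015.5)² / 1015.5 = 5.9146
  yellow: (173 − 253.875)² / 253.875 = 25.7637
  green: (88 − 84.625)² / 84.625 = 0.1346
χ² = 5.9146 + 25.7637 + 0.1346 = 31.8129 ≈ 31.813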